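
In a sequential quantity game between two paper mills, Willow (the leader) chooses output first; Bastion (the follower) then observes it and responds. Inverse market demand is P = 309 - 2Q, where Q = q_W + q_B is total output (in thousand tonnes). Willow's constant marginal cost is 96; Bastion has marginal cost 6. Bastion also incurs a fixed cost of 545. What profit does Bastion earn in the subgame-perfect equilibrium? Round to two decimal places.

The follower Bastion best-responds to any q_W: π_B = (309 - 2Q)q_B - 6q_B.
Follower FOC: 303 - 2q_W - 4q_B = 0, so q_B(q_W) = (303 - 2q_W)/4.
Willow substitutes q_B(q_W) into its own profit: π_W = q_W(309 - 2q_W - (303 - 2q_W)/2) - 96q_W = (315/2 - q_W)q_W - 96q_W.
Maximising: ∂π_W/∂q_W = 123/2 - 2q_W = 0, giving q_W = 123/4.
Then q_B = (303 - 2·(123/4))/4 = 483/8.
Price P = 309 - 2·(729/8) = 507/4.
Bastion's profit: (507/4 - 6)·(483/8) - 545 = 6745.2813.

6745.28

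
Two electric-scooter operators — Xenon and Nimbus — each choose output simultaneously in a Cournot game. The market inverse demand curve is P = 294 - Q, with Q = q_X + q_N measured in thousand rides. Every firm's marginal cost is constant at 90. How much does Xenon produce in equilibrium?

68

Each firm earns π_i = (294 - Q)q_i - 90q_i.
First-order condition (treating rivals' output as given): 204 - 2q_i - q_j = 0.
With identical firms every q_j equals q_i, so q_j = q_i and 204 = 3q_i, giving q_i = 68.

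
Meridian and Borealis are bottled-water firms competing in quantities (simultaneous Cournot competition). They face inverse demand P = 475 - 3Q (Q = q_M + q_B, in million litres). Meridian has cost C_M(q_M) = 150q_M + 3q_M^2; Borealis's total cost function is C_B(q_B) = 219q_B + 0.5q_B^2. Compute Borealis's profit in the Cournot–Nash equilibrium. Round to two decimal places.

Meridian's profit: π_M = (475 - 3Q)q_M - (150q_M + 3q_M²). Setting ∂π_M/∂q_M = 0: 325 - 12q_M - 3(q_B) = 0.
Borealis's profit: π_B = (475 - 3Q)q_B - (219q_B + (1/2)q_B²). Setting ∂π_B/∂q_B = 0: 256 - 7q_B - 3(q_M) = 0.
Best responses: q_M = (325 - 3q_B)/12, q_B = (256 - 3q_M)/7.
Solving the pair: q_M = 1507/75, q_B = 699/25.
Price P = 475 - 3·48.0533 = 330.8400.
Borealis's profit: 330.8400·(699/25) - 219·(699/25) - (1/2)(699/25)² = 2736.1656.

2736.17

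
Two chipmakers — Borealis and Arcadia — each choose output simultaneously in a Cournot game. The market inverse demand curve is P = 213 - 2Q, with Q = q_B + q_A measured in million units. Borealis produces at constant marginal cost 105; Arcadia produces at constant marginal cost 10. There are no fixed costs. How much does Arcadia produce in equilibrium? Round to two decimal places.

Borealis's profit: π_B = (213 - 2Q)q_B - (105q_B). Setting ∂π_B/∂q_B = 0: 108 - 4q_B - 2(q_A) = 0.
Arcadia's profit: π_A = (213 - 2Q)q_A - (10q_A). Setting ∂π_A/∂q_A = 0: 203 - 4q_A - 2(q_B) = 0.
So q_B = (108 - 2q_A)/4 and q_A = (203 - 2q_B)/4.
Solving the pair: q_B = 13/6, q_A = 149/3.

49.67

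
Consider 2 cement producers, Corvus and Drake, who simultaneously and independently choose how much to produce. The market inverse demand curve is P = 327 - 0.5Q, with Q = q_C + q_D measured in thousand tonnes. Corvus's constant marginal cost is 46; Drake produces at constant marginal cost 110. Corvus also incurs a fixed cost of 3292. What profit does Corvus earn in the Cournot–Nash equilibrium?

Corvus's profit: π_C = (327 - 0.5Q)q_C - (46q_C). Setting ∂π_C/∂q_C = 0: 281 - q_C - (1/2)(q_D) = 0.
Drake's first-order condition: 217 - q_D - (1/2)(q_C) = 0.
Rearranging gives the reaction functions q_C = (281 - (1/2)q_D) and q_D = (217 - (1/2)q_C).
Solving the pair: q_C = 230, q_D = 102.
Price P = 327 - (1/2)·332 = 161.
Corvus's profit: (161 - 46)·230 - 3292 = 23158.

23158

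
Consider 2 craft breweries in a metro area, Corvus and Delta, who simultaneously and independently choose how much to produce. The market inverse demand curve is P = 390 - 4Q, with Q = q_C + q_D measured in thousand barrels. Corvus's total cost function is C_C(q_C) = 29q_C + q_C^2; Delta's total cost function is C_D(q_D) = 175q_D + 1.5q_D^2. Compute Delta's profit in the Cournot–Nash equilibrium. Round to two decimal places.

310.25

Corvus's profit: π_C = (390 - 4Q)q_C - (29q_C + q_C²). Setting ∂π_C/∂q_C = 0: 361 - 10q_C - 4(q_D) = 0.
Delta's profit: π_D = (390 - 4Q)q_D - (175q_D + (3/2)q_D²). Setting ∂π_D/∂q_D = 0: 215 - 11q_D - 4(q_C) = 0.
Rearranging gives the reaction functions q_C = (361 - 4q_D)/10 and q_D = (215 - 4q_C)/11.
Substituting one into the other gives q_C = 33.0957 and q_D = 353/47.
Price P = 390 - 4·40.6064 = 227.5745.
Delta's profit: 227.5745·(353/47) - 175·(353/47) - (3/2)(353/47)² = 310.2533.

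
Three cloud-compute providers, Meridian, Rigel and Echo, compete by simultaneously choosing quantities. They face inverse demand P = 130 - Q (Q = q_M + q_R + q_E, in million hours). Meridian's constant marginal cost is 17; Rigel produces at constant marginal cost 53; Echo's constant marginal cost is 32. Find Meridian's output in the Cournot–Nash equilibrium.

Meridian's profit: π_M = (130 - Q)q_M - (17q_M). Setting ∂π_M/∂q_M = 0: 113 - 2q_M - (q_R + q_E) = 0.
Rigel's first-order condition: 77 - 2q_R - (q_M + q_E) = 0.
Echo's first-order condition: 98 - 2q_E - (q_M + q_R) = 0.
Adding the 3 first-order conditions: 288 − 4Q = 0, so Q = 72.
Back-substituting: q_M = (113 − 72) = 41, q_R = (77 − 72) = 5, q_E = (98 − 72) = 26.

41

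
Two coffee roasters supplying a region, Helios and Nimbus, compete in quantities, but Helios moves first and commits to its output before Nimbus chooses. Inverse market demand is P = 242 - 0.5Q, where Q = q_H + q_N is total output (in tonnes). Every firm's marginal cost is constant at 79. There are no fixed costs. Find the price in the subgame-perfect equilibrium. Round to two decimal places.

The follower Nimbus best-responds to any q_H: π_N = (242 - 0.5Q)q_N - 79q_N.
∂π_N/∂q_N = 163 - (1/2)q_H - q_N = 0 gives the reaction function q_N = (163 - (1/2)q_H).
Helios substitutes q_N(q_H) into its own profit: π_H = q_H(242 - (1/2)q_H - (163 - (1/2)q_H)/2) - 79q_H = (321/2 - (1/4)q_H)q_H - 79q_H.
Maximising: ∂π_H/∂q_H = 163/2 - (1/2)q_H = 0, giving q_H = 163.
Then q_N = (163 - (1/2)·163) = 163/2.
Total output Q = 489/2, so price P = 242 - (1/2)·(489/2) = 479/4.

119.75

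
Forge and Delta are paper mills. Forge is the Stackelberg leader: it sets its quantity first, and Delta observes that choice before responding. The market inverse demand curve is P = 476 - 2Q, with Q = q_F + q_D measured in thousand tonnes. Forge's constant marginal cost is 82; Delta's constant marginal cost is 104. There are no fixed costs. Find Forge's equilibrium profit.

10816

Solve by backward induction. Given q_F, the follower Delta maximises π_D = (476 - 2q_F - 2q_D)q_D - 104q_D.
∂π_D/∂q_D = 372 - 2q_F - 4q_D = 0 gives the reaction function q_D = (372 - 2q_F)/4.
Forge substitutes q_D(q_F) into its own profit: π_F = q_F(476 - 2q_F - (372 - 2q_F)/2) - 82q_F = (290 - q_F)q_F - 82q_F.
The leader's first-order condition 208 - 2q_F = 0 yields q_F = 104.
Then q_D = (372 - 2·104)/4 = 41.
Price P = 476 - 2·145 = 186.
Forge's profit: (186 - 82)·104 = 10816.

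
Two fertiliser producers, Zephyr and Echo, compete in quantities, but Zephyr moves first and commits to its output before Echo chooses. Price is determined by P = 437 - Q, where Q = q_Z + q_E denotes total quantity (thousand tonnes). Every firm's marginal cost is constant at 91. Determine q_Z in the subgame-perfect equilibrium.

The follower Echo best-responds to any q_Z: π_E = (437 - Q)q_E - 91q_E.
Follower FOC: 346 - q_Z - 2q_E = 0, so q_E(q_Z) = (346 - q_Z)/2.
The leader anticipates this reaction. Substituting into P = 437 - Q gives P = 264 - (1/2)q_Z, so π_Z = (264 - (1/2)q_Z)q_Z - 91q_Z.
Maximising: ∂π_Z/∂q_Z = 173 - q_Z = 0, giving q_Z = 173.
Then q_E = (346 - 173)/2 = 173/2.

173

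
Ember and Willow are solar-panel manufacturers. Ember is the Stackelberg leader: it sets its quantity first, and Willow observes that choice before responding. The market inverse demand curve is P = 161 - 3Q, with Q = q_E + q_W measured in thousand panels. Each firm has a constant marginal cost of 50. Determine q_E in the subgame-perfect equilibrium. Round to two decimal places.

18.50

The follower Willow best-responds to any q_E: π_W = (161 - 3Q)q_W - 50q_W.
Follower FOC: 111 - 3q_E - 6q_W = 0, so q_W(q_E) = (111 - 3q_E)/6.
The leader anticipates this reaction. Substituting into P = 161 - 3Q gives P = 211/2 - (3/2)q_E, so π_E = (211/2 - (3/2)q_E)q_E - 50q_E.
Leader FOC: 111/2 - 3q_E = 0, so q_E = 37/2.
Then q_W = (111 - 3·(37/2))/6 = 37/4.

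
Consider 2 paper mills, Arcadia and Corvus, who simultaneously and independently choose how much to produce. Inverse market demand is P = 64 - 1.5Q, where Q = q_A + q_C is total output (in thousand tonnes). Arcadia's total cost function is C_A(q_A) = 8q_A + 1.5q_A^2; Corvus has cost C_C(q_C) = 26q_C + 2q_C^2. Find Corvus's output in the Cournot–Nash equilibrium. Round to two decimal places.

3.62

Arcadia's profit: π_A = (64 - 1.5Q)q_A - (8q_A + (3/2)q_A²). Setting ∂π_A/∂q_A = 0: 56 - 6q_A - (3/2)(q_C) = 0.
Corvus's profit: π_C = (64 - 1.5Q)q_C - (26q_C + 2q_C²). Setting ∂π_C/∂q_C = 0: 38 - 7q_C - (3/2)(q_A) = 0.
Rearranging gives the reaction functions q_A = (56 - (3/2)q_C)/6 and q_C = (38 - (3/2)q_A)/7.
Solving the pair: q_A = 1340/159, q_C = 192/53.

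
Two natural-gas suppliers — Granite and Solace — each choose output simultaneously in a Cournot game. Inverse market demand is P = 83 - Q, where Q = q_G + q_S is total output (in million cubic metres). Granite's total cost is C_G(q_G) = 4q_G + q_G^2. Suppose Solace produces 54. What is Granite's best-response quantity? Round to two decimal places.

6.25

With the rival's output fixed at 54, Granite's profit is π_G = (83 - 54 - q_G)q_G - (4q_G + q_G²) = (29 - q_G)q_G - (4q_G + q_G²).
∂π_G/∂q_G = 25 - 4q_G = 0, so q_G = 25/4.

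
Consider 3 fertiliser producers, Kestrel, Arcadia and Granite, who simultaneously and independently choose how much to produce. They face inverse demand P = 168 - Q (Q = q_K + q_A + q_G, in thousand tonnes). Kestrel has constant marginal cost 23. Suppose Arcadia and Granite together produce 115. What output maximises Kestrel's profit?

With rivals' combined output fixed at 115, Kestrel's profit is π_K = (168 - 115 - q_K)q_K - (23q_K) = (53 - q_K)q_K - (23q_K).
∂π_K/∂q_K = 30 - 2q_K = 0, so q_K = 15.

15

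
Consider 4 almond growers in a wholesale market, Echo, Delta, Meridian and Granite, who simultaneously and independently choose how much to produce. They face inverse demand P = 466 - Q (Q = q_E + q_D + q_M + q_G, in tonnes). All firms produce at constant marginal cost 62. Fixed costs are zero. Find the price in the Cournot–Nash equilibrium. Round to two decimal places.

142.80

A representative firm's profit is π_i = q_i(466 - Q) - 62q_i.
Setting ∂π_i/∂q_i = 0 with rivals' quantities fixed: 404 - 2q_i - Σ_{j≠i} q_j = 0.
With identical firms every q_j equals q_i, so Σ_{j≠i} q_j = 3q_i and 404 = 5q_i, giving q_i = 404/5.
Total output Q = 1616/5, so price P = 466 - 1616/5 = 714/5.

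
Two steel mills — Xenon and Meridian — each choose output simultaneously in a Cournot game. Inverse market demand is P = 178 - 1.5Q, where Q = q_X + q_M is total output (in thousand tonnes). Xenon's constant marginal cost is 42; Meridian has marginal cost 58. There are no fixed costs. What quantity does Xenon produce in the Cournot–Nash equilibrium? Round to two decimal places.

Xenon's profit: π_X = (178 - 1.5Q)q_X - (42q_X). Setting ∂π_X/∂q_X = 0: 136 - 3q_X - (3/2)(q_M) = 0.
Meridian's profit: π_M = (178 - 1.5Q)q_M - (58q_M). Setting ∂π_M/∂q_M = 0: 120 - 3q_M - (3/2)(q_X) = 0.
Rearranging gives the reaction functions q_X = (136 - (3/2)q_M)/3 and q_M = (120 - (3/2)q_X)/3.
Solving the pair: q_X = 304/9, q_M = 208/9.

33.78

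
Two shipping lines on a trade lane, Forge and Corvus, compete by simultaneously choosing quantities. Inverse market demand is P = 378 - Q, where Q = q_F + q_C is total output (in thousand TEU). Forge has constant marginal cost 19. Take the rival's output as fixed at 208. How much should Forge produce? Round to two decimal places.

75.50

With the rival's output fixed at 208, Forge's profit is π_F = (378 - 208 - q_F)q_F - (19q_F) = (170 - q_F)q_F - (19q_F).
∂π_F/∂q_F = 151 - 2q_F = 0, so q_F = 151/2.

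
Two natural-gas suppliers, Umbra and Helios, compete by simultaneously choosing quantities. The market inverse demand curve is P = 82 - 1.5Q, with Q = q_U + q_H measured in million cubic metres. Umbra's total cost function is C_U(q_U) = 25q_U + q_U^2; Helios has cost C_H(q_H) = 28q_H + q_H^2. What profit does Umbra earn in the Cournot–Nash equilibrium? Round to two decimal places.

201.02

Umbra's profit: π_U = (82 - 1.5Q)q_U - (25q_U + q_U²). Setting ∂π_U/∂q_U = 0: 57 - 5q_U - (3/2)(q_H) = 0.
Helios's first-order condition: 54 - 5q_H - (3/2)(q_U) = 0.
Best responses: q_U = (57 - (3/2)q_H)/5, q_H = (54 - (3/2)q_U)/5.
Substituting one into the other gives q_U = 816/91 and q_H = 738/91.
Price P = 82 - (3/2)·(222/13) = 733/13.
Umbra's profit: (733/13)·(816/91) - 25·(816/91) - (816/91)² = 201.0192.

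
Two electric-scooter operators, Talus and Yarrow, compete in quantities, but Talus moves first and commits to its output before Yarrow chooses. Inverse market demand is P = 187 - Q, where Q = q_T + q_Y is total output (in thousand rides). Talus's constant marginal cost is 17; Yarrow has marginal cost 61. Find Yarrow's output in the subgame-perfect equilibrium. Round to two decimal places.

Solve by backward induction. Given q_T, the follower Yarrow maximises π_Y = (187 - q_T - q_Y)q_Y - 61q_Y.
Follower FOC: 126 - q_T - 2q_Y = 0, so q_Y(q_T) = (126 - q_T)/2.
Talus substitutes q_Y(q_T) into its own profit: π_T = q_T(187 - q_T - (126 - q_T)/2) - 17q_T = (124 - (1/2)q_T)q_T - 17q_T.
Maximising: ∂π_T/∂q_T = 107 - q_T = 0, giving q_T = 107.
Then q_Y = (126 - 107)/2 = 19/2.

9.50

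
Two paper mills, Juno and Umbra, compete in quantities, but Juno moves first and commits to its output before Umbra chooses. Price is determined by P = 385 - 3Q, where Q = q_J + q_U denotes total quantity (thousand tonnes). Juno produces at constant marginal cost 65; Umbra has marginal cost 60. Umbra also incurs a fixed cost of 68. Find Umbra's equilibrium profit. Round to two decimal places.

2270.02

The follower Umbra best-responds to any q_J: π_U = (385 - 3Q)q_U - 60q_U.
Follower FOC: 325 - 3q_J - 6q_U = 0, so q_U(q_J) = (325 - 3q_J)/6.
Juno substitutes q_U(q_J) into its own profit: π_J = q_J(385 - 3q_J - (325 - 3q_J)/2) - 65q_J = (445/2 - (3/2)q_J)q_J - 65q_J.
Leader FOC: 315/2 - 3q_J = 0, so q_J = 105/2.
Then q_U = (325 - 3·(105/2))/6 = 335/12.
Price P = 385 - 3·(965/12) = 575/4.
Umbra's profit: (575/4 - 60)·(335/12) - 68 = 2270.0208.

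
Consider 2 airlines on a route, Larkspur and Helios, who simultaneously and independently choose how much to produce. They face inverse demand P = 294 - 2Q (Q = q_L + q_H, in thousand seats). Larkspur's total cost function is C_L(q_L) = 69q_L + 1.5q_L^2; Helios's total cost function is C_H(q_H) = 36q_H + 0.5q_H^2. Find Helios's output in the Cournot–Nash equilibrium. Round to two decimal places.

Larkspur's profit: π_L = (294 - 2Q)q_L - (69q_L + (3/2)q_L²). Setting ∂π_L/∂q_L = 0: 225 - 7q_L - 2(q_H) = 0.
Helios's profit: π_H = (294 - 2Q)q_H - (36q_H + (1/2)q_H²). Setting ∂π_H/∂q_H = 0: 258 - 5q_H - 2(q_L) = 0.
Best responses: q_L = (225 - 2q_H)/7, q_H = (258 - 2q_L)/5.
Substituting one into the other gives q_L = 609/31 and q_H = 1356/31.

43.74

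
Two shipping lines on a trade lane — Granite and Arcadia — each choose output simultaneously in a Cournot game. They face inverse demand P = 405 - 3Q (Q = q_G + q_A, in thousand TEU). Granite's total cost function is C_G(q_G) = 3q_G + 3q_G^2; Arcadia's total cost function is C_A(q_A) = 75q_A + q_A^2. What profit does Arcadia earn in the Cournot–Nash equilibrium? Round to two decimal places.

Granite's profit: π_G = (405 - 3Q)q_G - (3q_G + 3q_G²). Setting ∂π_G/∂q_G = 0: 402 - 12q_G - 3(q_A) = 0.
Arcadia's first-order condition: 330 - 8q_A - 3(q_G) = 0.
So q_G = (402 - 3q_A)/12 and q_A = (330 - 3q_G)/8.
Substituting one into the other gives q_G = 742/29 and q_A = 918/29.
Price P = 405 - 3·(1660/29) = 233.2759.
Arcadia's profit: 233.2759·(918/29) - 75·(918/29) - (918/29)² = 4008.1998.

4008.20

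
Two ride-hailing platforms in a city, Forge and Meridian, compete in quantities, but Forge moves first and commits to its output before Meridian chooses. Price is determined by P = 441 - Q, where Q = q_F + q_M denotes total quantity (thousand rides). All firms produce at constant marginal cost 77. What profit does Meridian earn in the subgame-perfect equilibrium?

8281

The follower Meridian best-responds to any q_F: π_M = (441 - Q)q_M - 77q_M.
Follower FOC: 364 - q_F - 2q_M = 0, so q_M(q_F) = (364 - q_F)/2.
Forge substitutes q_M(q_F) into its own profit: π_F = q_F(441 - q_F - (364 - q_F)/2) - 77q_F = (259 - (1/2)q_F)q_F - 77q_F.
Leader FOC: 182 - q_F = 0, so q_F = 182.
Then q_M = (364 - 182)/2 = 91.
Price P = 441 - 273 = 168.
Meridian's profit: (168 - 77)·91 = 8281.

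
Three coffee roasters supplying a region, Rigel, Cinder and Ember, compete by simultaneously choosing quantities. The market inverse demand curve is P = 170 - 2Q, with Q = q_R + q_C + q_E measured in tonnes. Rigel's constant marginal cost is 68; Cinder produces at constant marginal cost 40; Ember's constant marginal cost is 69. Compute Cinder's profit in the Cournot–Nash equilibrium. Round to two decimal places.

1092.78

Rigel's profit: π_R = (170 - 2Q)q_R - (68q_R). Setting ∂π_R/∂q_R = 0: 102 - 4q_R - 2(q_C + q_E) = 0.
Cinder's first-order condition: 130 - 4q_C - 2(q_R + q_E) = 0.
Ember's first-order condition: 101 - 4q_E - 2(q_R + q_C) = 0.
Adding the 3 first-order conditions: 333 − 8Q = 0, so Q = 333/8.
Back-substituting: q_R = (102 − 333/4)/2 = 75/8, q_C = (130 − 333/4)/2 = 187/8, q_E = (101 − 333/4)/2 = 71/8.
Price P = 170 - 2·(333/8) = 347/4.
Cinder's profit: (347/4 - 40)·(187/8) = 1092.7813.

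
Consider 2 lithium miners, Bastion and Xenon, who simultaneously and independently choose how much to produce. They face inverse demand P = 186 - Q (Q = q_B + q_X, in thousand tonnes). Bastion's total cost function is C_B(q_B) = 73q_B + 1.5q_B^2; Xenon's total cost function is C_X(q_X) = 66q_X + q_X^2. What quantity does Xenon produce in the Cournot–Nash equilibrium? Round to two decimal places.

Bastion's profit: π_B = (186 - Q)q_B - (73q_B + (3/2)q_B²). Setting ∂π_B/∂q_B = 0: 113 - 5q_B - (q_X) = 0.
Xenon's first-order condition: 120 - 4q_X - (q_B) = 0.
Best responses: q_B = (113 - q_X)/5, q_X = (120 - q_B)/4.
Solving the pair: q_B = 332/19, q_X = 487/19.

25.63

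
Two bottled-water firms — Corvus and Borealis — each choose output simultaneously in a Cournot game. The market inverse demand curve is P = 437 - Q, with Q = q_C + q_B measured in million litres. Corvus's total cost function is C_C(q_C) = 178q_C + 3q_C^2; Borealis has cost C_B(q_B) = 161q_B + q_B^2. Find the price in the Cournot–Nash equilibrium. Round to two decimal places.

Corvus's profit: π_C = (437 - Q)q_C - (178q_C + 3q_C²). Setting ∂π_C/∂q_C = 0: 259 - 8q_C - (q_B) = 0.
Borealis's profit: π_B = (437 - Q)q_B - (161q_B + q_B²). Setting ∂π_B/∂q_B = 0: 276 - 4q_B - (q_C) = 0.
Rearranging gives the reaction functions q_C = (259 - q_B)/8 and q_B = (276 - q_C)/4.
Solving the pair: q_C = 760/31, q_B = 1949/31.
Total output Q = 87.3871, so price P = 437 - 87.3871 = 349.6129.

349.61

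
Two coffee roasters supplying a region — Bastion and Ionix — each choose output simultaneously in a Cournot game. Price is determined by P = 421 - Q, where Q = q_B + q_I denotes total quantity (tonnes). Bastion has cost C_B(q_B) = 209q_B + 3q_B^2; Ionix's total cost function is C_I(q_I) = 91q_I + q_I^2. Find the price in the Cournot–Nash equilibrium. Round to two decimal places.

Bastion's profit: π_B = (421 - Q)q_B - (209q_B + 3q_B²). Setting ∂π_B/∂q_B = 0: 212 - 8q_B - (q_I) = 0.
Ionix's first-order condition: 330 - 4q_I - (q_B) = 0.
Best responses: q_B = (212 - q_I)/8, q_I = (330 - q_B)/4.
Solving the pair: q_B = 518/31, q_I = 78.3226.
Total output Q = 95.0323, so price P = 421 - 95.0323 = 325.9677.

325.97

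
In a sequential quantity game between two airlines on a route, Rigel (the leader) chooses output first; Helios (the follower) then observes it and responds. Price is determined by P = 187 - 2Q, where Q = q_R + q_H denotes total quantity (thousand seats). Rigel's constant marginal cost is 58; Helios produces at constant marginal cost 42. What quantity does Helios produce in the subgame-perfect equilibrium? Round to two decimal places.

22.13

Solve by backward induction. Given q_R, the follower Helios maximises π_H = (187 - 2q_R - 2q_H)q_H - 42q_H.
Setting the follower's marginal profit to zero, 145 - 2q_R - 4q_H = 0, i.e. q_H = (145 - 2q_R)/4.
Rigel substitutes q_H(q_R) into its own profit: π_R = q_R(187 - 2q_R - (145 - 2q_R)/2) - 58q_R = (229/2 - q_R)q_R - 58q_R.
Maximising: ∂π_R/∂q_R = 113/2 - 2q_R = 0, giving q_R = 113/4.
Then q_H = (145 - 2·(113/4))/4 = 177/8.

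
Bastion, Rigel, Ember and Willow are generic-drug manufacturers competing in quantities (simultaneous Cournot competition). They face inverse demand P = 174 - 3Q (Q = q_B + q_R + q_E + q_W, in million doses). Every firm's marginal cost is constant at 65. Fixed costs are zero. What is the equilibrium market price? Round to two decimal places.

A representative firm's profit is π_i = q_i(174 - 3Q) - 65q_i.
Setting ∂π_i/∂q_i = 0 with rivals' quantities fixed: 109 - 6q_i - 3·Σ_{j≠i} q_j = 0.
By symmetry each firm produces the same amount; substituting Σ_{j≠i} q_j = 3q_i yields q_i = 109/15.
Total output Q = 436/15, so price P = 174 - 3·(436/15) = 434/5.

86.80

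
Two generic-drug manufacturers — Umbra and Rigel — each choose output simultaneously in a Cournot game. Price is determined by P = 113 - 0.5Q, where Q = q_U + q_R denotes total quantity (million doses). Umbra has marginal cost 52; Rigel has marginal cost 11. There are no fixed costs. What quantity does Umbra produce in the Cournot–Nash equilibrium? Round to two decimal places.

Umbra's profit: π_U = (113 - 0.5Q)q_U - (52q_U). Setting ∂π_U/∂q_U = 0: 61 - q_U - (1/2)(q_R) = 0.
Rigel's first-order condition: 102 - q_R - (1/2)(q_U) = 0.
Best responses: q_U = (61 - (1/2)q_R), q_R = (102 - (1/2)q_U).
Solving the pair: q_U = 40/3, q_R = 286/3.

13.33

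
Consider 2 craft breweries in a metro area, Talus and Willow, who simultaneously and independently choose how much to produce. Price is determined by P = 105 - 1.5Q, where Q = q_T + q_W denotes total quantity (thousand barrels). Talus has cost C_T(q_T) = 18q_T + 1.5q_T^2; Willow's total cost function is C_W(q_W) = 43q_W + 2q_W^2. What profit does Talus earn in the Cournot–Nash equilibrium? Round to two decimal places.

505.53

Talus's profit: π_T = (105 - 1.5Q)q_T - (18q_T + (3/2)q_T²). Setting ∂π_T/∂q_T = 0: 87 - 6q_T - (3/2)(q_W) = 0.
Willow's first-order condition: 62 - 7q_W - (3/2)(q_T) = 0.
So q_T = (87 - (3/2)q_W)/6 and q_W = (62 - (3/2)q_T)/7.
Substituting one into the other gives q_T = 688/53 and q_W = 322/53.
Price P = 105 - (3/2)·(1010/53) = 76.4151.
Talus's profit: 76.4151·(688/53) - 18·(688/53) - (3/2)(688/53)² = 505.5294.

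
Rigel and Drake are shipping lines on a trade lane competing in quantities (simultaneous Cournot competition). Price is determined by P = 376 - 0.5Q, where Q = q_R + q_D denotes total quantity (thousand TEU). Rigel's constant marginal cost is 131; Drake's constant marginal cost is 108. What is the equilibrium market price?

Rigel's profit: π_R = (376 - 0.5Q)q_R - (131q_R). Setting ∂π_R/∂q_R = 0: 245 - q_R - (1/2)(q_D) = 0.
Drake's first-order condition: 268 - q_D - (1/2)(q_R) = 0.
Best responses: q_R = (245 - (1/2)q_D), q_D = (268 - (1/2)q_R).
Substituting one into the other gives q_R = 148 and q_D = 194.
Total output Q = 342, so price P = 376 - (1/2)·342 = 205.

205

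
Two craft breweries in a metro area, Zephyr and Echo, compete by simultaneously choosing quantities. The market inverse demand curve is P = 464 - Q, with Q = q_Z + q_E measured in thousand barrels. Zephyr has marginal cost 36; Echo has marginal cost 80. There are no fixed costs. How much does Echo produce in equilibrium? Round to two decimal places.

Zephyr's profit: π_Z = (464 - Q)q_Z - (36q_Z). Setting ∂π_Z/∂q_Z = 0: 428 - 2q_Z - (q_E) = 0.
Echo's profit: π_E = (464 - Q)q_E - (80q_E). Setting ∂π_E/∂q_E = 0: 384 - 2q_E - (q_Z) = 0.
So q_Z = (428 - q_E)/2 and q_E = (384 - q_Z)/2.
Substituting one into the other gives q_Z = 472/3 and q_E = 340/3.

113.33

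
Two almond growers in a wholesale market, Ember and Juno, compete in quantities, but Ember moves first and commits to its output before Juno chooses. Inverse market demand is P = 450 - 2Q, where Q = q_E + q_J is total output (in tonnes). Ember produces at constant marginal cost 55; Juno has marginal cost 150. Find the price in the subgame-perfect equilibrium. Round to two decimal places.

177.50

Solve by backward induction. Given q_E, the follower Juno maximises π_J = (450 - 2q_E - 2q_J)q_J - 150q_J.
Follower FOC: 300 - 2q_E - 4q_J = 0, so q_J(q_E) = (300 - 2q_E)/4.
Ember substitutes q_J(q_E) into its own profit: π_E = q_E(450 - 2q_E - (300 - 2q_E)/2) - 55q_E = (300 - q_E)q_E - 55q_E.
Leader FOC: 245 - 2q_E = 0, so q_E = 245/2.
Then q_J = (300 - 2·(245/2))/4 = 55/4.
Total output Q = 545/4, so price P = 450 - 2·(545/4) = 355/2.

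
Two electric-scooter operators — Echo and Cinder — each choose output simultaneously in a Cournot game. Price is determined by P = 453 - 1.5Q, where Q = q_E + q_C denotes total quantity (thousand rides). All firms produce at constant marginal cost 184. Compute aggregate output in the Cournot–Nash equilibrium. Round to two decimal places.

A representative firm's profit is π_i = q_i(453 - 1.5Q) - 184q_i.
First-order condition (treating rivals' output as given): 269 - 3q_i - (3/2)q_j = 0.
By symmetry each firm produces the same amount; substituting q_j = q_i yields q_i = 269/(9/2) = 538/9.
Total output Q = 538/9 + 538/9 = 1076/9.

119.56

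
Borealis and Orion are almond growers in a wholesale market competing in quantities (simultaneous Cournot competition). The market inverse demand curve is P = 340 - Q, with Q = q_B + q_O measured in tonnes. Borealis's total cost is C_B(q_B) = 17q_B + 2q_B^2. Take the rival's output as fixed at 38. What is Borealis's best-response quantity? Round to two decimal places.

With the rival's output fixed at 38, Borealis's profit is π_B = (340 - 38 - q_B)q_B - (17q_B + 2q_B²) = (302 - q_B)q_B - (17q_B + 2q_B²).
∂π_B/∂q_B = 285 - 6q_B = 0, so q_B = 95/2.

47.50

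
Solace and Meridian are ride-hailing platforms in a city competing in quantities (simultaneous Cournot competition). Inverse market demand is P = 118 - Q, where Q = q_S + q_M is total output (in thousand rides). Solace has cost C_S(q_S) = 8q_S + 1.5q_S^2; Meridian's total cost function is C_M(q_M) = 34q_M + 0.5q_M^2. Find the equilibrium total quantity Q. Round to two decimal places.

Solace's profit: π_S = (118 - Q)q_S - (8q_S + (3/2)q_S²). Setting ∂π_S/∂q_S = 0: 110 - 5q_S - (q_M) = 0.
Meridian's first-order condition: 84 - 3q_M - (q_S) = 0.
Best responses: q_S = (110 - q_M)/5, q_M = (84 - q_S)/3.
Solving the pair: q_S = 123/7, q_M = 155/7.
Total output Q = 123/7 + 155/7 = 278/7.

39.71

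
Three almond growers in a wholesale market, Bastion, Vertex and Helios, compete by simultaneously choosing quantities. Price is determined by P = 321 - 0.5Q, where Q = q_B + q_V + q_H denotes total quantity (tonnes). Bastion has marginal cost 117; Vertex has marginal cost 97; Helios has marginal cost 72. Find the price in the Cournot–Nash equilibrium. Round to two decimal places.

151.75

Bastion's profit: π_B = (321 - 0.5Q)q_B - (117q_B). Setting ∂π_B/∂q_B = 0: 204 - q_B - (1/2)(q_V + q_H) = 0.
Vertex's profit: π_V = (321 - 0.5Q)q_V - (97q_V). Setting ∂π_V/∂q_V = 0: 224 - q_V - (1/2)(q_B + q_H) = 0.
Helios's first-order condition: 249 - q_H - (1/2)(q_B + q_V) = 0.
Summing all 3 equations gives 677 − 2Q = 0, hence Q = 677/2.
Back-substituting: q_B = (204 − 677/4)/(1/2) = 139/2, q_V = (224 − 677/4)/(1/2) = 219/2, q_H = (249 − 677/4)/(1/2) = 319/2.
Total output Q = 677/2, so price P = 321 - (1/2)·(677/2) = 607/4.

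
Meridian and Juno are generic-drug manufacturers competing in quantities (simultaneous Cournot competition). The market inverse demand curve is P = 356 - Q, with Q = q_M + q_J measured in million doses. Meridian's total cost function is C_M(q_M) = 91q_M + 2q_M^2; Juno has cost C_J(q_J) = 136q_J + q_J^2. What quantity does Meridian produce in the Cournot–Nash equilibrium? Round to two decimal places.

Meridian's profit: π_M = (356 - Q)q_M - (91q_M + 2q_M²). Setting ∂π_M/∂q_M = 0: 265 - 6q_M - (q_J) = 0.
Juno's first-order condition: 220 - 4q_J - (q_M) = 0.
Rearranging gives the reaction functions q_M = (265 - q_J)/6 and q_J = (220 - q_M)/4.
Solving the pair: q_M = 840/23, q_J = 1055/23.

36.52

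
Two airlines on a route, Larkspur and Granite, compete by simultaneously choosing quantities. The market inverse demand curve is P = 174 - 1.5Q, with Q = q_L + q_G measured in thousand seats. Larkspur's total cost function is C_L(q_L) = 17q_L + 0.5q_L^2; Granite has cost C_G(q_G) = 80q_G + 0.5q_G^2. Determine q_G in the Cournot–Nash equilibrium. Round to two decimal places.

Larkspur's profit: π_L = (174 - 1.5Q)q_L - (17q_L + (1/2)q_L²). Setting ∂π_L/∂q_L = 0: 157 - 4q_L - (3/2)(q_G) = 0.
Granite's first-order condition: 94 - 4q_G - (3/2)(q_L) = 0.
Rearranging gives the reaction functions q_L = (157 - (3/2)q_G)/4 and q_G = (94 - (3/2)q_L)/4.
Solving the pair: q_L = 1948/55, q_G = 562/55.

10.22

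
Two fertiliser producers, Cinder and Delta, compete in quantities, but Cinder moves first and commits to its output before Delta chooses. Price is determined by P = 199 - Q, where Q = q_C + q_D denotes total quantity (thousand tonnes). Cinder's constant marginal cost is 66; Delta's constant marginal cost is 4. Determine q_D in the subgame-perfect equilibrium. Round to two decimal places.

79.75

Solve by backward induction. Given q_C, the follower Delta maximises π_D = (199 - q_C - q_D)q_D - 4q_D.
∂π_D/∂q_D = 195 - q_C - 2q_D = 0 gives the reaction function q_D = (195 - q_C)/2.
Cinder substitutes q_D(q_C) into its own profit: π_C = q_C(199 - q_C - (195 - q_C)/2) - 66q_C = (203/2 - (1/2)q_C)q_C - 66q_C.
The leader's first-order condition 71/2 - q_C = 0 yields q_C = 71/2.
Then q_D = (195 - 71/2)/2 = 319/4.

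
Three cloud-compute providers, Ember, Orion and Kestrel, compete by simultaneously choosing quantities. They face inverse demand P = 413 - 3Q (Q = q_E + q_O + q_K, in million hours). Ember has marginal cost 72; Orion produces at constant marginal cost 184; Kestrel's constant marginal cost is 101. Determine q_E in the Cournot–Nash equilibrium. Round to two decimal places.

Ember's profit: π_E = (413 - 3Q)q_E - (72q_E). Setting ∂π_E/∂q_E = 0: 341 - 6q_E - 3(q_O + q_K) = 0.
Orion's first-order condition: 229 - 6q_O - 3(q_E + q_K) = 0.
Kestrel's first-order condition: 312 - 6q_K - 3(q_E + q_O) = 0.
Adding the 3 conditions: 882 − 6Q − 6Q = 0, i.e. Q = 147/2.
Back-substituting: q_E = (341 − 441/2)/3 = 241/6, q_O = (229 − 441/2)/3 = 17/6, q_K = (312 − 441/2)/3 = 61/2.

40.17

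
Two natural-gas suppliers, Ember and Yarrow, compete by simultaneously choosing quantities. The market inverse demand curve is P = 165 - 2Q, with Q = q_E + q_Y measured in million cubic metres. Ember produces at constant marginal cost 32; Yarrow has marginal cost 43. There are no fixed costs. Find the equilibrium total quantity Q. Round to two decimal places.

Ember's profit: π_E = (165 - 2Q)q_E - (32q_E). Setting ∂π_E/∂q_E = 0: 133 - 4q_E - 2(q_Y) = 0.
Yarrow's first-order condition: 122 - 4q_Y - 2(q_E) = 0.
Best responses: q_E = (133 - 2q_Y)/4, q_Y = (122 - 2q_E)/4.
Substituting one into the other gives q_E = 24 and q_Y = 37/2.
Total output Q = 24 + 37/2 = 85/2.

42.50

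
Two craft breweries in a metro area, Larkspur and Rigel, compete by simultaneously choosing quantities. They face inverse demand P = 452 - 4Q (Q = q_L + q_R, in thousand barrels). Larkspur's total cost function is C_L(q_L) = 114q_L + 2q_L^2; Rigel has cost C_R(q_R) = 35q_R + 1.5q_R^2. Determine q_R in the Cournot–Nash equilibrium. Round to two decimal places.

31.48

Larkspur's profit: π_L = (452 - 4Q)q_L - (114q_L + 2q_L²). Setting ∂π_L/∂q_L = 0: 338 - 12q_L - 4(q_R) = 0.
Rigel's profit: π_R = (452 - 4Q)q_R - (35q_R + (3/2)q_R²). Setting ∂π_R/∂q_R = 0: 417 - 11q_R - 4(q_L) = 0.
Rearranging gives the reaction functions q_L = (338 - 4q_R)/12 and q_R = (417 - 4q_L)/11.
Substituting one into the other gives q_L = 1025/58 and q_R = 913/29.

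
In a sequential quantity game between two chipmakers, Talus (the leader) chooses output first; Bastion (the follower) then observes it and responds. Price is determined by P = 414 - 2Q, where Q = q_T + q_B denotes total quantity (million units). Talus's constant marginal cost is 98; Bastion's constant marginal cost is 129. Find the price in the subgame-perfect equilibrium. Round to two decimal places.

The follower Bastion best-responds to any q_T: π_B = (414 - 2Q)q_B - 129q_B.
Setting the follower's marginal profit to zero, 285 - 2q_T - 4q_B = 0, i.e. q_B = (285 - 2q_T)/4.
The leader anticipates this reaction. Substituting into P = 414 - 2Q gives P = 543/2 - q_T, so π_T = (543/2 - q_T)q_T - 98q_T.
Maximising: ∂π_T/∂q_T = 347/2 - 2q_T = 0, giving q_T = 347/4.
Then q_B = (285 - 2·(347/4))/4 = 223/8.
Total output Q = 917/8, so price P = 414 - 2·(917/8) = 739/4.

184.75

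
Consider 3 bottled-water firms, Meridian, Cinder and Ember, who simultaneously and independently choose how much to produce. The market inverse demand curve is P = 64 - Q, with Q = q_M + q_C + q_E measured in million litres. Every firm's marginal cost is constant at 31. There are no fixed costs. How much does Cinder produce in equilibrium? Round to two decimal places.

8.25

Each firm earns π_i = (64 - Q)q_i - 31q_i.
First-order condition (treating rivals' output as given): 33 - 2q_i - Σ_{j≠i} q_j = 0.
With identical firms every q_j equals q_i, so Σ_{j≠i} q_j = 2q_i and 33 = 4q_i, giving q_i = 33/4.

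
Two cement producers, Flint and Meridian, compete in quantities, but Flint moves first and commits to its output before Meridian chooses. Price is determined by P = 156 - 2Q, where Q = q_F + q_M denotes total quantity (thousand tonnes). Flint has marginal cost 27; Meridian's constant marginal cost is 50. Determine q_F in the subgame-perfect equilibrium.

38

Solve by backward induction. Given q_F, the follower Meridian maximises π_M = (156 - 2q_F - 2q_M)q_M - 50q_M.
Setting the follower's marginal profit to zero, 106 - 2q_F - 4q_M = 0, i.e. q_M = (106 - 2q_F)/4.
The leader anticipates this reaction. Substituting into P = 156 - 2Q gives P = 103 - q_F, so π_F = (103 - q_F)q_F - 27q_F.
The leader's first-order condition 76 - 2q_F = 0 yields q_F = 38.
Then q_M = (106 - 2·38)/4 = 15/2.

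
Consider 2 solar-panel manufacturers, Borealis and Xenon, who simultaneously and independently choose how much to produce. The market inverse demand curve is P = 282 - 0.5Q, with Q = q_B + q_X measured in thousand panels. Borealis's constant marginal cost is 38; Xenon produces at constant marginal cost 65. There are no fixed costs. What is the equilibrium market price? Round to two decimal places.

128.33

Borealis's profit: π_B = (282 - 0.5Q)q_B - (38q_B). Setting ∂π_B/∂q_B = 0: 244 - q_B - (1/2)(q_X) = 0.
Xenon's first-order condition: 217 - q_X - (1/2)(q_B) = 0.
Best responses: q_B = (244 - (1/2)q_X), q_X = (217 - (1/2)q_B).
Substituting one into the other gives q_B = 542/3 and q_X = 380/3.
Total output Q = 922/3, so price P = 282 - (1/2)·(922/3) = 385/3.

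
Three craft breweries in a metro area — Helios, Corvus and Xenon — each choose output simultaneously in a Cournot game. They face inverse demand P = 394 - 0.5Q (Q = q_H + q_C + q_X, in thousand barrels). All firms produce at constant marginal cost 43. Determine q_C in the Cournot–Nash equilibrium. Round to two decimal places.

175.50

Each firm earns π_i = (394 - 0.5Q)q_i - 43q_i.
Setting ∂π_i/∂q_i = 0 with rivals' quantities fixed: 351 - q_i - (1/2)·Σ_{j≠i} q_j = 0.
With identical firms every q_j equals q_i, so Σ_{j≠i} q_j = 2q_i and 351 = 2q_i, giving q_i = 351/2.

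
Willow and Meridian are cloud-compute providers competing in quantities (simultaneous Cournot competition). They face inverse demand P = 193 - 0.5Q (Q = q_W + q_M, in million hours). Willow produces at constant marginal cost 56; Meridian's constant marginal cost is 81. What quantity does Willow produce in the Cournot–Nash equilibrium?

Willow's profit: π_W = (193 - 0.5Q)q_W - (56q_W). Setting ∂π_W/∂q_W = 0: 137 - q_W - (1/2)(q_M) = 0.
Meridian's first-order condition: 112 - q_M - (1/2)(q_W) = 0.
So q_W = (137 - (1/2)q_M) and q_M = (112 - (1/2)q_W).
Solving the pair: q_W = 108, q_M = 58.

108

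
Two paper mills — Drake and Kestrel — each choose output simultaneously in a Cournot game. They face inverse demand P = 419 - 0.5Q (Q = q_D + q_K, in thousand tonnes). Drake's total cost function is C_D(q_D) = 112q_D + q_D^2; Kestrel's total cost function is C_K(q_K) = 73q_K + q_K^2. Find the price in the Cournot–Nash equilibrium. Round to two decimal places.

325.71

Drake's profit: π_D = (419 - 0.5Q)q_D - (112q_D + q_D²). Setting ∂π_D/∂q_D = 0: 307 - 3q_D - (1/2)(q_K) = 0.
Kestrel's profit: π_K = (419 - 0.5Q)q_K - (73q_K + q_K²). Setting ∂π_K/∂q_K = 0: 346 - 3q_K - (1/2)(q_D) = 0.
So q_D = (307 - (1/2)q_K)/3 and q_K = (346 - (1/2)q_D)/3.
Solving the pair: q_D = 85.4857, q_K = 101.0857.
Total output Q = 1306/7, so price P = 419 - (1/2)·(1306/7) = 325.7143.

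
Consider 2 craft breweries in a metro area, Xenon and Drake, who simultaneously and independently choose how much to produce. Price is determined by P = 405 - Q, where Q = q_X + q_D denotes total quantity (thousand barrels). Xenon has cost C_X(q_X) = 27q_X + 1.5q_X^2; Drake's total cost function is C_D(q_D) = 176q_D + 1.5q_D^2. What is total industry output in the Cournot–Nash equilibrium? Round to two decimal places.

101.17

Xenon's profit: π_X = (405 - Q)q_X - (27q_X + (3/2)q_X²). Setting ∂π_X/∂q_X = 0: 378 - 5q_X - (q_D) = 0.
Drake's first-order condition: 229 - 5q_D - (q_X) = 0.
Best responses: q_X = (378 - q_D)/5, q_D = (229 - q_X)/5.
Solving the pair: q_X = 1661/24, q_D = 767/24.
Total output Q = 1661/24 + 767/24 = 607/6.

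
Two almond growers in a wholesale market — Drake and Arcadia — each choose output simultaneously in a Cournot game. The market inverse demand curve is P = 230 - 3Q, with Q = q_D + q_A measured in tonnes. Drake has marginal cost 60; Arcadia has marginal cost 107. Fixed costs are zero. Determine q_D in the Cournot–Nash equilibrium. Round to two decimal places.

24.11

Drake's profit: π_D = (230 - 3Q)q_D - (60q_D). Setting ∂π_D/∂q_D = 0: 170 - 6q_D - 3(q_A) = 0.
Arcadia's profit: π_A = (230 - 3Q)q_A - (107q_A). Setting ∂π_A/∂q_A = 0: 123 - 6q_A - 3(q_D) = 0.
So q_D = (170 - 3q_A)/6 and q_A = (123 - 3q_D)/6.
Substituting one into the other gives q_D = 217/9 and q_A = 76/9.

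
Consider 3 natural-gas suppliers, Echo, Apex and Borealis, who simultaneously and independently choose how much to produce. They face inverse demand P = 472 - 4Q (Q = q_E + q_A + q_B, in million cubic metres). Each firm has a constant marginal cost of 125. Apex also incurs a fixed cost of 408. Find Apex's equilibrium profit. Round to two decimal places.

1473.39

A representative firm's profit is π_i = q_i(472 - 4Q) - 125q_i.
Setting ∂π_i/∂q_i = 0 with rivals' quantities fixed: 347 - 8q_i - 4·Σ_{j≠i} q_j = 0.
By symmetry each firm produces the same amount; substituting Σ_{j≠i} q_j = 2q_i yields q_i = 347/16.
Price P = 472 - 4·(1041/16) = 847/4.
Apex's profit: (847/4 - 125)·(347/16) - 408 = 1473.3906.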